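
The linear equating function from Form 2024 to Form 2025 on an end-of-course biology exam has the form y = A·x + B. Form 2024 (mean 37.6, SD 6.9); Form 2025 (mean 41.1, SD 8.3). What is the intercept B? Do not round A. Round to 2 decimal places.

-4.13

A = SD_Y / SD_X = 8.3 / 6.9 = 1.202899
B = M_Y − A·M_X = 41.1 − 1.202899 × 37.6 = -4.13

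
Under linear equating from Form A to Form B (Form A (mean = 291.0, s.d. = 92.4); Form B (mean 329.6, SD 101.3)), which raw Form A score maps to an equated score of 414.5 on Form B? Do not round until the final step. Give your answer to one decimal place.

368.4

Invert y = (SD_Y/SD_X)(x − M_X) + M_Y:
x = (SD_X/SD_Y)(y − M_Y) + M_X = (92.4/101.3)(414.5 − 329.6) + 291.0
x = 0.912142 × 84.900 + 291.0 = 368.4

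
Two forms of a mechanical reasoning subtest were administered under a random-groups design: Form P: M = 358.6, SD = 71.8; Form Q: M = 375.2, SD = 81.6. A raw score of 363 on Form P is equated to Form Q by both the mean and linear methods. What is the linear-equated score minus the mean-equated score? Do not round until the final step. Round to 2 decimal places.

Mean-equated: 363 + (375.2 − 358.6) = 379.60
Linear-equated: (81.6/71.8)(363 − 358.6) + 375.2 = 380.201
Difference = 380.201 − 379.60 = 0.60

0.60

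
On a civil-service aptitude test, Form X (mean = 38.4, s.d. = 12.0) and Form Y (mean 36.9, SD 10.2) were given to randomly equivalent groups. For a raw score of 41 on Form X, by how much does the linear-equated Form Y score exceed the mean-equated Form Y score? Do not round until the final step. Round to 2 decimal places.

Mean-equated: 41 + (36.9 − 38.4) = 39.50
Linear-equated: (10.2/12.0)(41 − 38.4) + 36.9 = 39.110
Difference = 39.110 − 39.50 = -0.39

-0.39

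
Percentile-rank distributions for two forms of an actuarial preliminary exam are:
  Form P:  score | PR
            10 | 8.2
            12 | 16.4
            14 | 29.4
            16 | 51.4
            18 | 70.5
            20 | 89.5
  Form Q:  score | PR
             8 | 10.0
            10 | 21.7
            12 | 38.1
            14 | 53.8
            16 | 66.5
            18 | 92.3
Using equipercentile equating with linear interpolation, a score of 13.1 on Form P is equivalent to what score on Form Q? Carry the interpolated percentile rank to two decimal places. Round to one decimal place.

PR of 13.1 on Form P: 16.4 + (13.1 − 12)/(14 − 12) × (29.4 − 16.4) = 23.55
On Form Q, PR 23.55 falls between score 10 (PR 21.7) and 12 (PR 38.1).
Interpolate: 10 + (23.55 − 21.7)/(38.1 − 21.7) × (12 − 10) = 10.2

10.2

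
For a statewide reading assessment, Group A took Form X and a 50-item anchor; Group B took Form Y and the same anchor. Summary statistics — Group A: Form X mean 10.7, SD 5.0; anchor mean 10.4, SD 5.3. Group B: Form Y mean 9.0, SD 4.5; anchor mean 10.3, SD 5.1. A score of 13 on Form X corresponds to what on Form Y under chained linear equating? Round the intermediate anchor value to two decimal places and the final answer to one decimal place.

Form X → anchor (Group A): v = (5.3/5.0)(13 − 10.7) + 10.4 = 12.84
anchor → Form Y (Group B): y = (4.5/5.1)(12.84 − 10.3) + 9.0 = 11.2

11.2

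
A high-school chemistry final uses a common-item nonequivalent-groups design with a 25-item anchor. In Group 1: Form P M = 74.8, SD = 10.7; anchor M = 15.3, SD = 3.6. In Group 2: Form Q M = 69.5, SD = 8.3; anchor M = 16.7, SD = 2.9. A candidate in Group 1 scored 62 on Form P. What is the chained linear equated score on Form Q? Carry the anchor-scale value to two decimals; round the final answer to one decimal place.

53.2

Form P → anchor (Group 1): v = (3.6/10.7)(62 − 74.8) + 15.3 = 10.99
anchor → Form Q (Group 2): y = (8.3/2.9)(10.99 − 16.7) + 69.5 = 53.2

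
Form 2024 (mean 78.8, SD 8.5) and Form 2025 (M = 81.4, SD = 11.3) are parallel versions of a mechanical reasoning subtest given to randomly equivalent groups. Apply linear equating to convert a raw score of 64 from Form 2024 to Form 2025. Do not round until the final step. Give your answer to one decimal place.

61.7

Linear equating: y = (SD_Y/SD_X)(x − M_X) + M_Y
y = (11.3/8.5)(64 − 78.8) + 81.4
y = 1.329412 × -14.8 + 81.4 = -19.6753 + 81.4 = 61.7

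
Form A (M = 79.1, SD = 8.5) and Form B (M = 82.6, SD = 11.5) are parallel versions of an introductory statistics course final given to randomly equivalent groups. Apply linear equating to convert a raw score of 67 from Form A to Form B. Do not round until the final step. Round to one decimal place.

66.2

Linear equating: y = (SD_Y/SD_X)(x − M_X) + M_Y
y = (11.5/8.5)(67 − 79.1) + 82.6
y = 1.352941 × -12.1 + 82.6 = -16.3706 + 82.6 = 66.2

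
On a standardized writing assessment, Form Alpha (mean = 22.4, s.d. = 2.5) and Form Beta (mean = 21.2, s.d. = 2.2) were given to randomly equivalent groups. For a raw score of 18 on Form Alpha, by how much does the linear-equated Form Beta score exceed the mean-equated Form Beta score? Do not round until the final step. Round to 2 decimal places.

Mean-equated: 18 + (21.2 − 22.4) = 16.80
Linear-equated: (2.2/2.5)(18 − 22.4) + 21.2 = 17.328
Difference = 17.328 − 16.80 = 0.53

0.53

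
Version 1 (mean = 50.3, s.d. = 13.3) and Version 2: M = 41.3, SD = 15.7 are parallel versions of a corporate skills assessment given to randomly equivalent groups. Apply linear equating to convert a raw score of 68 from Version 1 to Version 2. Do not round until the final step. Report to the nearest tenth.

62.2

Linear equating: y = (SD_Y/SD_X)(x − M_X) + M_Y
y = (15.7/13.3)(68 − 50.3) + 41.3
y = 1.180451 × 17.7 + 41.3 = 20.8940 + 41.3 = 62.2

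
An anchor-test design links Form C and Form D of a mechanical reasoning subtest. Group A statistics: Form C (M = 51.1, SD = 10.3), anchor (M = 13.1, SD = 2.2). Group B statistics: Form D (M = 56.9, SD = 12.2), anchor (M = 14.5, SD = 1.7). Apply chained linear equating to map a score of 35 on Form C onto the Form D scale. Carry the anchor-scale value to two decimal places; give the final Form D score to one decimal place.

Form C → anchor (Group A): v = (2.2/10.3)(35 − 51.1) + 13.1 = 9.66
anchor → Form D (Group B): y = (12.2/1.7)(9.66 − 14.5) + 56.9 = 22.2

22.2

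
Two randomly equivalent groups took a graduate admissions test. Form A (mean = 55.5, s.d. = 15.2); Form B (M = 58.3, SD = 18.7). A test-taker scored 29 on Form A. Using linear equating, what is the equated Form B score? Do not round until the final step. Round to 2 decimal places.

Linear equating: y = (SD_Y/SD_X)(x − M_X) + M_Y
y = (18.7/15.2)(29 − 55.5) + 58.3
y = 1.230263 × -26.5 + 58.3 = -32.6020 + 58.3 = 25.70

25.70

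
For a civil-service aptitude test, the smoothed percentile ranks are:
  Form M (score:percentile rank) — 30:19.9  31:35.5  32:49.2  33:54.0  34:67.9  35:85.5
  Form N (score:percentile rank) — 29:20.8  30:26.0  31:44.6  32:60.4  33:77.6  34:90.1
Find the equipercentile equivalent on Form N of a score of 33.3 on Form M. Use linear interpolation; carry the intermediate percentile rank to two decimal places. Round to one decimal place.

31.9

PR of 33.3 on Form M: 54.0 + (33.3 − 33)/(34 − 33) × (67.9 − 54.0) = 58.17
On Form N, PR 58.17 falls between score 31 (PR 44.6) and 32 (PR 60.4).
Interpolate: 31 + (58.17 − 44.6)/(60.4 − 44.6) × (32 − 31) = 31.9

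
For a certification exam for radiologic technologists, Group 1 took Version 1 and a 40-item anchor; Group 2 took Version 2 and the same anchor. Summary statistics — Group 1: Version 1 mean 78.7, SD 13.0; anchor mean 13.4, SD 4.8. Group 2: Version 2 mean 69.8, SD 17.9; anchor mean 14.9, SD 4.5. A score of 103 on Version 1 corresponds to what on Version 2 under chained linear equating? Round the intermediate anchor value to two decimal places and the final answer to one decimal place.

Version 1 → anchor (Group 1): v = (4.8/13.0)(103 − 78.7) + 13.4 = 22.37
anchor → Version 2 (Group 2): y = (17.9/4.5)(22.37 − 14.9) + 69.8 = 99.5

99.5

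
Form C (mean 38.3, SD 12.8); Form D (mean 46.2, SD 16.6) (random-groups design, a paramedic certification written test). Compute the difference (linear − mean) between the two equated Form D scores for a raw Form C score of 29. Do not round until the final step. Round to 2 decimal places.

Mean-equated: 29 + (46.2 − 38.3) = 36.90
Linear-equated: (16.6/12.8)(29 − 38.3) + 46.2 = 34.139
Difference = 34.139 − 36.90 = -2.76

-2.76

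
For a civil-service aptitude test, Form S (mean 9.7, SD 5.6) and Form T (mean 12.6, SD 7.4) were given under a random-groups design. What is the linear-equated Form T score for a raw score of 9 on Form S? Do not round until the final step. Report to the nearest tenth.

Linear equating: y = (SD_Y/SD_X)(x − M_X) + M_Y
y = (7.4/5.6)(9 − 9.7) + 12.6
y = 1.321429 × -0.7 + 12.6 = -0.9250 + 12.6 = 11.7

11.7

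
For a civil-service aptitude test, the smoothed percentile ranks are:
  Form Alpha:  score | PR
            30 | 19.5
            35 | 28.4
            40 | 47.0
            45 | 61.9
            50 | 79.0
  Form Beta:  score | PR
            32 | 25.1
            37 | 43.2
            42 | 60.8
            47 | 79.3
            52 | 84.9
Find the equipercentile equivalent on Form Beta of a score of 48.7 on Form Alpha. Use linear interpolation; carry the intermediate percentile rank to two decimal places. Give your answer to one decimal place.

PR of 48.7 on Form Alpha: 61.9 + (48.7 − 45)/(50 − 45) × (79.0 − 61.9) = 74.55
On Form Beta, PR 74.55 falls between score 42 (PR 60.8) and 47 (PR 79.3).
Interpolate: 42 + (74.55 − 60.8)/(79.3 − 60.8) × (47 − 42) = 45.7

45.7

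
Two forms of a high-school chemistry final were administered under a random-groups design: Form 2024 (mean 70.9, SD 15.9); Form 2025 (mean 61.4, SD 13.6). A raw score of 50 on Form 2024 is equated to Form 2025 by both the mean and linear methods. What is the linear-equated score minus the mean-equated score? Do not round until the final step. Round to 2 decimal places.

Mean-equated: 50 + (61.4 − 70.9) = 40.50
Linear-equated: (13.6/15.9)(50 − 70.9) + 61.4 = 43.523
Difference = 43.523 − 40.50 = 3.02

3.02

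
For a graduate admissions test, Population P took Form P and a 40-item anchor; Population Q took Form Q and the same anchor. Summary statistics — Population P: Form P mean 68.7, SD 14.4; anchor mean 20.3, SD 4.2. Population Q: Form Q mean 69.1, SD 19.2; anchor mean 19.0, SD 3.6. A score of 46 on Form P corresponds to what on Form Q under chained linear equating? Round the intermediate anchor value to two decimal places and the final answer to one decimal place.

Form P → anchor (Population P): v = (4.2/14.4)(46 − 68.7) + 20.3 = 13.68
anchor → Form Q (Population Q): y = (19.2/3.6)(13.68 − 19.0) + 69.1 = 40.7

40.7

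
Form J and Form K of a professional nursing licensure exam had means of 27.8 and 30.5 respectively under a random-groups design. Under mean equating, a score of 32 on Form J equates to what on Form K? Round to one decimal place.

Mean equating: y = x + (M_Y − M_X) = 32 + (30.5 − 27.8) = 34.7

34.7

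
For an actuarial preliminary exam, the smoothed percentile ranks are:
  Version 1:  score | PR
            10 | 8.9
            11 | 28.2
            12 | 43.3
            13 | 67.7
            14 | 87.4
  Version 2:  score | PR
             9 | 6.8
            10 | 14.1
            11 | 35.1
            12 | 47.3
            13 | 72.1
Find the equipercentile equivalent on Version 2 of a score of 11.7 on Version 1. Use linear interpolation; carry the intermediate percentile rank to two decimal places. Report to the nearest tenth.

PR of 11.7 on Version 1: 28.2 + (11.7 − 11)/(12 − 11) × (43.3 − 28.2) = 38.77
On Version 2, PR 38.77 falls between score 11 (PR 35.1) and 12 (PR 47.3).
Interpolate: 11 + (38.77 − 35.1)/(47.3 − 35.1) × (12 − 11) = 11.3

11.3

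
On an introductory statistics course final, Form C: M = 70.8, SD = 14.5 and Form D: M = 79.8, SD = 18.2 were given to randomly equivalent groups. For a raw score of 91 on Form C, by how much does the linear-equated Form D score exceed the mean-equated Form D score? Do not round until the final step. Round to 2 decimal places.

5.15

Mean-equated: 91 + (79.8 − 70.8) = 100.00
Linear-equated: (18.2/14.5)(91 − 70.8) + 79.8 = 105.154
Difference = 105.154 − 100.00 = 5.15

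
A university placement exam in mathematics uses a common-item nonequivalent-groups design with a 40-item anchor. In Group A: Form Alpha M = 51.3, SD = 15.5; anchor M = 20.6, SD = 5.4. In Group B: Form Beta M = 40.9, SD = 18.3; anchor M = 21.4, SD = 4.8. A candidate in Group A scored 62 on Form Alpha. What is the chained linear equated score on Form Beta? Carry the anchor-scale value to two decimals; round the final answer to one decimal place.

52.1

Form Alpha → anchor (Group A): v = (5.4/15.5)(62 − 51.3) + 20.6 = 24.33
anchor → Form Beta (Group B): y = (18.3/4.8)(24.33 − 21.4) + 40.9 = 52.1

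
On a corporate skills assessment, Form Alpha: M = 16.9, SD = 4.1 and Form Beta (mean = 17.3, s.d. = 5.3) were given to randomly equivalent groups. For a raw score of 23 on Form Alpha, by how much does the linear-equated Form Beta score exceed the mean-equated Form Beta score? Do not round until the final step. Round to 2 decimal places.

1.79

Mean-equated: 23 + (17.3 − 16.9) = 23.40
Linear-equated: (5.3/4.1)(23 − 16.9) + 17.3 = 25.185
Difference = 25.185 − 23.40 = 1.79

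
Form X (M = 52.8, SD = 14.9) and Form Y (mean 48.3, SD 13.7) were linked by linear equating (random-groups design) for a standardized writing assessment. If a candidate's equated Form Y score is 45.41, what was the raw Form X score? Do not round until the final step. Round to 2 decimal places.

49.66

Invert y = (SD_Y/SD_X)(x − M_X) + M_Y:
x = (SD_X/SD_Y)(y − M_Y) + M_X = (14.9/13.7)(45.41 − 48.3) + 52.8
x = 1.087591 × -2.890 + 52.8 = 49.66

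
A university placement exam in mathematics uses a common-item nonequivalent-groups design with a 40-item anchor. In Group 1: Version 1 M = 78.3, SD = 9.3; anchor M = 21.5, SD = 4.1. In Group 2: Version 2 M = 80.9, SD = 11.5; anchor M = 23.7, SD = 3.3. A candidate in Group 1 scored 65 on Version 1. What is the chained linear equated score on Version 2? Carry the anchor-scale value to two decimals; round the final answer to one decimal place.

52.8

Version 1 → anchor (Group 1): v = (4.1/9.3)(65 − 78.3) + 21.5 = 15.64
anchor → Version 2 (Group 2): y = (11.5/3.3)(15.64 − 23.7) + 80.9 = 52.8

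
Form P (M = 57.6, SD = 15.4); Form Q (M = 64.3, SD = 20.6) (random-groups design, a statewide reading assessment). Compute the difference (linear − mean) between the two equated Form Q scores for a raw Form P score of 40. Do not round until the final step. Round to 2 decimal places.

-5.94

Mean-equated: 40 + (64.3 − 57.6) = 46.70
Linear-equated: (20.6/15.4)(40 − 57.6) + 64.3 = 40.757
Difference = 40.757 − 46.70 = -5.94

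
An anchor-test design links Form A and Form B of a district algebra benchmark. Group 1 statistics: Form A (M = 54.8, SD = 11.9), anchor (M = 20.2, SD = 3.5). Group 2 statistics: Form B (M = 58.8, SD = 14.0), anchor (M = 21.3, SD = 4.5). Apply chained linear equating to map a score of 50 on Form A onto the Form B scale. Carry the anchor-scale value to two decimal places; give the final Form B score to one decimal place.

Form A → anchor (Group 1): v = (3.5/11.9)(50 − 54.8) + 20.2 = 18.79
anchor → Form B (Group 2): y = (14.0/4.5)(18.79 − 21.3) + 58.8 = 51.0

51.0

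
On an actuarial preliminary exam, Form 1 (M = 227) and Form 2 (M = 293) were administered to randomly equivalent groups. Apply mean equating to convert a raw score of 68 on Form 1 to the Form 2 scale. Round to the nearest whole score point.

Mean equating: y = x + (M_Y − M_X) = 68 + (293 − 227) = 134

134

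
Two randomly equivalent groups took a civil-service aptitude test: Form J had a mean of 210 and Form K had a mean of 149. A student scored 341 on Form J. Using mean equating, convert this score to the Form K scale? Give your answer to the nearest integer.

Mean equating: y = x + (M_Y − M_X) = 341 + (149 − 210) = 280

280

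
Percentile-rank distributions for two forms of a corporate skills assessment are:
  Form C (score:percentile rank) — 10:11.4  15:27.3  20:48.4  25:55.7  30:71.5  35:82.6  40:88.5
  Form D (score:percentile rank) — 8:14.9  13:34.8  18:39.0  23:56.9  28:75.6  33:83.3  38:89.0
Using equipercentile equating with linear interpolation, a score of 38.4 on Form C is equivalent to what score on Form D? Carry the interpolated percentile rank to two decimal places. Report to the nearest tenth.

35.9

PR of 38.4 on Form C: 82.6 + (38.4 − 35)/(40 − 35) × (88.5 − 82.6) = 86.61
On Form D, PR 86.61 falls between score 33 (PR 83.3) and 38 (PR 89.0).
Interpolate: 33 + (86.61 − 83.3)/(89.0 − 83.3) × (38 − 33) = 35.9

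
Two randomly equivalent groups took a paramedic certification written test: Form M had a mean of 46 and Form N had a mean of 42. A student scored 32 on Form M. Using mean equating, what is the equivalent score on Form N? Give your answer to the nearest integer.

Mean equating: y = x + (M_Y − M_X) = 32 + (42 − 46) = 28

28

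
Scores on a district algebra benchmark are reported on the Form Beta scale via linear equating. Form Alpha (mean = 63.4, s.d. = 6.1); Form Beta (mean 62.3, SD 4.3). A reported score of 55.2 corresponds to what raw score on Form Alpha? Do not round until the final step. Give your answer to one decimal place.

53.3

Invert y = (SD_Y/SD_X)(x − M_X) + M_Y:
x = (SD_X/SD_Y)(y − M_Y) + M_X = (6.1/4.3)(55.2 − 62.3) + 63.4
x = 1.418605 × -7.100 + 63.4 = 53.3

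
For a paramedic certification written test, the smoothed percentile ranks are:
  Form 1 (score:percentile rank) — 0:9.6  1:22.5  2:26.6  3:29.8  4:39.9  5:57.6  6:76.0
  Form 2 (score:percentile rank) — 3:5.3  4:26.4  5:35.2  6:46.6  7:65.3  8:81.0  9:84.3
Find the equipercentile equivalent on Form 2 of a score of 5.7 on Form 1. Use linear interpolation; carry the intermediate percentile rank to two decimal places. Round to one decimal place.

7.3

PR of 5.7 on Form 1: 57.6 + (5.7 − 5)/(6 − 5) × (76.0 − 57.6) = 70.48
On Form 2, PR 70.48 falls between score 7 (PR 65.3) and 8 (PR 81.0).
Interpolate: 7 + (70.48 − 65.3)/(81.0 − 65.3) × (8 − 7) = 7.3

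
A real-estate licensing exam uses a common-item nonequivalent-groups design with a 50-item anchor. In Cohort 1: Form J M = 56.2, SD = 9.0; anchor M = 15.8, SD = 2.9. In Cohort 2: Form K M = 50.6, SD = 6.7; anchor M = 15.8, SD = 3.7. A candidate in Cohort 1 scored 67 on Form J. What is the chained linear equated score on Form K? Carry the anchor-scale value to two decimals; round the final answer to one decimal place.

56.9

Form J → anchor (Cohort 1): v = (2.9/9.0)(67 − 56.2) + 15.8 = 19.28
anchor → Form K (Cohort 2): y = (6.7/3.7)(19.28 − 15.8) + 50.6 = 56.9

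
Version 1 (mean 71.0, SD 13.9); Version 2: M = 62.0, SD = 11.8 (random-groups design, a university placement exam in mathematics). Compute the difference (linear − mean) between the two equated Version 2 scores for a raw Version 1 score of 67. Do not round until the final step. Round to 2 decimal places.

Mean-equated: 67 + (62.0 − 71.0) = 58.00
Linear-equated: (11.8/13.9)(67 − 71.0) + 62.0 = 58.604
Difference = 58.604 − 58.00 = 0.60

0.60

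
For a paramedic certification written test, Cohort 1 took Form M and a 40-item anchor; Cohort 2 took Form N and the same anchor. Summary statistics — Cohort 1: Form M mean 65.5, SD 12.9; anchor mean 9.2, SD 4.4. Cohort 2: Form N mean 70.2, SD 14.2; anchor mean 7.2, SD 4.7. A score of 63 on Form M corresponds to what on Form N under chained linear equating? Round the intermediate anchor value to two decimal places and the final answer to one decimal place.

Form M → anchor (Cohort 1): v = (4.4/12.9)(63 − 65.5) + 9.2 = 8.35
anchor → Form N (Cohort 2): y = (14.2/4.7)(8.35 − 7.2) + 70.2 = 73.7

73.7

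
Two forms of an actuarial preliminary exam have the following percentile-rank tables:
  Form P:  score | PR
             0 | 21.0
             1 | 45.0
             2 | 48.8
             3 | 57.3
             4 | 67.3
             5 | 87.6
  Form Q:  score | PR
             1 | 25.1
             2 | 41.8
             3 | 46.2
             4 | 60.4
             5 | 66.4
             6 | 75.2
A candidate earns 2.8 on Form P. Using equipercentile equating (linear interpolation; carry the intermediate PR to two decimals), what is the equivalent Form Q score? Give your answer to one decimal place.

PR of 2.8 on Form P: 48.8 + (2.8 − 2)/(3 − 2) × (57.3 − 48.8) = 55.60
On Form Q, PR 55.60 falls between score 3 (PR 46.2) and 4 (PR 60.4).
Interpolate: 3 + (55.60 − 46.2)/(60.4 − 46.2) × (4 − 3) = 3.7

3.7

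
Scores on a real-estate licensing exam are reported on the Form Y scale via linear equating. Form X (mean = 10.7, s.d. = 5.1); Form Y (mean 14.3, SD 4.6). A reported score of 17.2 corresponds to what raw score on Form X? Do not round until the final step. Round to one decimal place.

Invert y = (SD_Y/SD_X)(x − M_X) + M_Y:
x = (SD_X/SD_Y)(y − M_Y) + M_X = (5.1/4.6)(17.2 − 14.3) + 10.7
x = 1.108696 × 2.900 + 10.7 = 13.9

13.9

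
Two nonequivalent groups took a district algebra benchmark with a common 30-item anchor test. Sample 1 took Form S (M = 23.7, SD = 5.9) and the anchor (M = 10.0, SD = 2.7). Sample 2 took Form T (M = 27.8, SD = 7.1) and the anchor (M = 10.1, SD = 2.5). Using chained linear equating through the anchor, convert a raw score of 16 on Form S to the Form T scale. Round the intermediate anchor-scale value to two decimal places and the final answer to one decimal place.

17.5

Form S → anchor (Sample 1): v = (2.7/5.9)(16 − 23.7) + 10.0 = 6.48
anchor → Form T (Sample 2): y = (7.1/2.5)(6.48 − 10.1) + 27.8 = 17.5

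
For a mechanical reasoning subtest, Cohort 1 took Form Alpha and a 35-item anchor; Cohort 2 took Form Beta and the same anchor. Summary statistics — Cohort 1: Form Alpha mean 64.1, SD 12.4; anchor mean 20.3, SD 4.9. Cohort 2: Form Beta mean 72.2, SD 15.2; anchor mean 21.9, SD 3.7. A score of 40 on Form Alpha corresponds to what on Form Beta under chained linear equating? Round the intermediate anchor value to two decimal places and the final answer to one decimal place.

26.5

Form Alpha → anchor (Cohort 1): v = (4.9/12.4)(40 − 64.1) + 20.3 = 10.78
anchor → Form Beta (Cohort 2): y = (15.2/3.7)(10.78 − 21.9) + 72.2 = 26.5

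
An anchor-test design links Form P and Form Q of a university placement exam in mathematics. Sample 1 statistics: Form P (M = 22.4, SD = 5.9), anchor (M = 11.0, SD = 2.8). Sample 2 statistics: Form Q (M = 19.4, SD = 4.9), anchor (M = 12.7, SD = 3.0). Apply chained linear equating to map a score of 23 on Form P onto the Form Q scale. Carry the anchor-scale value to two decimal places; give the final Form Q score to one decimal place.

17.1

Form P → anchor (Sample 1): v = (2.8/5.9)(23 − 22.4) + 11.0 = 11.28
anchor → Form Q (Sample 2): y = (4.9/3.0)(11.28 − 12.7) + 19.4 = 17.1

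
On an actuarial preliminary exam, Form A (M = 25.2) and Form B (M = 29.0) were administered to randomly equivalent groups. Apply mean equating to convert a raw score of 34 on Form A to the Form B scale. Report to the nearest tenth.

37.8

Mean equating: y = x + (M_Y − M_X) = 34 + (29.0 − 25.2) = 37.8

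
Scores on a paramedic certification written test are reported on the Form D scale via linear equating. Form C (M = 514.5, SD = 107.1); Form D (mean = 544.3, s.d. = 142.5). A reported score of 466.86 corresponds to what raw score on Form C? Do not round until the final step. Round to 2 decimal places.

Invert y = (SD_Y/SD_X)(x − M_X) + M_Y:
x = (SD_X/SD_Y)(y − M_Y) + M_X = (107.1/142.5)(466.86 − 544.3) + 514.5
x = 0.751579 × -77.440 + 514.5 = 456.30

456.30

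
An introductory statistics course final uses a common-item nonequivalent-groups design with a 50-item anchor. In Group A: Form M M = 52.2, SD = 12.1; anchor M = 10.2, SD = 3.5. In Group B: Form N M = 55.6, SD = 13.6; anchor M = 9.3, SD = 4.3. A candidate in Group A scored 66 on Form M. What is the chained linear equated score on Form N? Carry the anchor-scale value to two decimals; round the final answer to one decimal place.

Form M → anchor (Group A): v = (3.5/12.1)(66 − 52.2) + 10.2 = 14.19
anchor → Form N (Group B): y = (13.6/4.3)(14.19 − 9.3) + 55.6 = 71.1

71.1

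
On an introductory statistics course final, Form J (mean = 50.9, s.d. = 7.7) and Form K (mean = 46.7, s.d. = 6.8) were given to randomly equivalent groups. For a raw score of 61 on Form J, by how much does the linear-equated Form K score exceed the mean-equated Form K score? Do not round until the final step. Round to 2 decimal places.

-1.18

Mean-equated: 61 + (46.7 − 50.9) = 56.80
Linear-equated: (6.8/7.7)(61 − 50.9) + 46.7 = 55.619
Difference = 55.619 − 56.80 = -1.18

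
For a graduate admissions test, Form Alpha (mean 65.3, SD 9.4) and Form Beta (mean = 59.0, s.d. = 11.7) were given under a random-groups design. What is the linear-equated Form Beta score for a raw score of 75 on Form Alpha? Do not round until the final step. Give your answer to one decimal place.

71.1

Linear equating: y = (SD_Y/SD_X)(x − M_X) + M_Y
y = (11.7/9.4)(75 − 65.3) + 59.0
y = 1.244681 × 9.7 + 59.0 = 12.0734 + 59.0 = 71.1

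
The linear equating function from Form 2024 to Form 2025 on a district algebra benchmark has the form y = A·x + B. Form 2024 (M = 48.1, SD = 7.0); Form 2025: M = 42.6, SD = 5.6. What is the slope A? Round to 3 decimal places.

0.800

A = SD_Y / SD_X = 5.6 / 7.0 = 0.800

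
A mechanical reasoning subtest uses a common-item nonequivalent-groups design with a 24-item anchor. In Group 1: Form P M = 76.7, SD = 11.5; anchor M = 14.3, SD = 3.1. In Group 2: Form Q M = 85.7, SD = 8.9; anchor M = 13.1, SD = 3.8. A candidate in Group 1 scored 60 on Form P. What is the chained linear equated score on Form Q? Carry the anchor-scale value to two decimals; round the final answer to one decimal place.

Form P → anchor (Group 1): v = (3.1/11.5)(60 − 76.7) + 14.3 = 9.80
anchor → Form Q (Group 2): y = (8.9/3.8)(9.80 − 13.1) + 85.7 = 78.0

78.0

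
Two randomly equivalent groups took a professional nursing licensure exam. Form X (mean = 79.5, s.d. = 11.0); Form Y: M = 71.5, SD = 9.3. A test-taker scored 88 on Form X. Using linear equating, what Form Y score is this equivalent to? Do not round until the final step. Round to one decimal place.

78.7

Linear equating: y = (SD_Y/SD_X)(x − M_X) + M_Y
y = (9.3/11.0)(88 − 79.5) + 71.5
y = 0.845455 × 8.5 + 71.5 = 7.1864 + 71.5 = 78.7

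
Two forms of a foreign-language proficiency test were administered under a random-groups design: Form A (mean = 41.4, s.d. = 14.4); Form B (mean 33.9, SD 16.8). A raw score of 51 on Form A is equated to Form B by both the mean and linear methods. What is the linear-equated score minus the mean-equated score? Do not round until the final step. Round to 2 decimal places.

1.60

Mean-equated: 51 + (33.9 − 41.4) = 43.50
Linear-equated: (16.8/14.4)(51 − 41.4) + 33.9 = 45.100
Difference = 45.100 − 43.50 = 1.60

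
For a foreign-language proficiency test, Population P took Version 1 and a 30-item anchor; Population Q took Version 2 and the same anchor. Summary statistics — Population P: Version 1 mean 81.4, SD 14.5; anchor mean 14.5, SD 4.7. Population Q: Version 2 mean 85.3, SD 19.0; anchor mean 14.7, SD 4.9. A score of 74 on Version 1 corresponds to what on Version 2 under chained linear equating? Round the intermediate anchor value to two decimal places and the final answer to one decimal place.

Version 1 → anchor (Population P): v = (4.7/14.5)(74 − 81.4) + 14.5 = 12.10
anchor → Version 2 (Population Q): y = (19.0/4.9)(12.10 − 14.7) + 85.3 = 75.2

75.2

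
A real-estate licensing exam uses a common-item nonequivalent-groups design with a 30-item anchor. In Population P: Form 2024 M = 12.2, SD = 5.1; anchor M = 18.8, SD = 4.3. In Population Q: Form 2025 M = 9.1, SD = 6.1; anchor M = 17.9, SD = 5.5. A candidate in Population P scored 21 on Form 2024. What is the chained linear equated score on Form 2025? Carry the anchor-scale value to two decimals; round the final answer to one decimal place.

Form 2024 → anchor (Population P): v = (4.3/5.1)(21 − 12.2) + 18.8 = 26.22
anchor → Form 2025 (Population Q): y = (6.1/5.5)(26.22 − 17.9) + 9.1 = 18.3

18.3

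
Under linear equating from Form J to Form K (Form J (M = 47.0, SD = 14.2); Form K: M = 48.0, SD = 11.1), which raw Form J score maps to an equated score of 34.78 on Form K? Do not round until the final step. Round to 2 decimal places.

30.09

Invert y = (SD_Y/SD_X)(x − M_X) + M_Y:
x = (SD_X/SD_Y)(y − M_Y) + M_X = (14.2/11.1)(34.78 − 48.0) + 47.0
x = 1.279279 × -13.220 + 47.0 = 30.09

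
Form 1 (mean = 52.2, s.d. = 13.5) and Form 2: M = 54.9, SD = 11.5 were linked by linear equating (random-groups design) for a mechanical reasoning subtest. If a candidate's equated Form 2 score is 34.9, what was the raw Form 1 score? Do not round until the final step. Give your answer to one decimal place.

Invert y = (SD_Y/SD_X)(x − M_X) + M_Y:
x = (SD_X/SD_Y)(y − M_Y) + M_X = (13.5/11.5)(34.9 − 54.9) + 52.2
x = 1.173913 × -20.000 + 52.2 = 28.7

28.7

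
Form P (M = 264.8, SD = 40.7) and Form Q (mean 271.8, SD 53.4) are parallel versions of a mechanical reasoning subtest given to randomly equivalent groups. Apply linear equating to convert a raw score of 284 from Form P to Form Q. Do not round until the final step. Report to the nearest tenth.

Linear equating: y = (SD_Y/SD_X)(x − M_X) + M_Y
y = (53.4/40.7)(284 − 264.8) + 271.8
y = 1.312039 × 19.2 + 271.8 = 25.1912 + 271.8 = 297.0

297.0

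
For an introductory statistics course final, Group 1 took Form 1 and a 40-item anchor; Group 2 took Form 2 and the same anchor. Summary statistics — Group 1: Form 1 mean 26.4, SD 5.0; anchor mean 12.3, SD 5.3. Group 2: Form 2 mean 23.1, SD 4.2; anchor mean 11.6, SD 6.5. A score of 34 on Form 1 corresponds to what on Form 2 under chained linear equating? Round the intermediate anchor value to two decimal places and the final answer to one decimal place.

Form 1 → anchor (Group 1): v = (5.3/5.0)(34 − 26.4) + 12.3 = 20.36
anchor → Form 2 (Group 2): y = (4.2/6.5)(20.36 − 11.6) + 23.1 = 28.8

28.8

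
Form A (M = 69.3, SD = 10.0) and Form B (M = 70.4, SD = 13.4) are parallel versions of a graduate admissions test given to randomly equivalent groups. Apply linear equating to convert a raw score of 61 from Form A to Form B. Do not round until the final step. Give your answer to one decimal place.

59.3

Linear equating: y = (SD_Y/SD_X)(x − M_X) + M_Y
y = (13.4/10.0)(61 − 69.3) + 70.4
y = 1.340000 × -8.3 + 70.4 = -11.1220 + 70.4 = 59.3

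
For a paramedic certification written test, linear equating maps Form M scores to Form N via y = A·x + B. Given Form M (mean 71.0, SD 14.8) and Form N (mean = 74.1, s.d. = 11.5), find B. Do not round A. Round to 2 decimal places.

A = SD_Y / SD_X = 11.5 / 14.8 = 0.777027
B = M_Y − A·M_X = 74.1 − 0.777027 × 71.0 = 18.93

18.93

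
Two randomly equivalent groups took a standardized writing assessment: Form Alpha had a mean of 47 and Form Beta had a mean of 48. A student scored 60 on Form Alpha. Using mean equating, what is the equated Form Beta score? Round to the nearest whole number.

61

Mean equating: y = x + (M_Y − M_X) = 60 + (48 − 47) = 61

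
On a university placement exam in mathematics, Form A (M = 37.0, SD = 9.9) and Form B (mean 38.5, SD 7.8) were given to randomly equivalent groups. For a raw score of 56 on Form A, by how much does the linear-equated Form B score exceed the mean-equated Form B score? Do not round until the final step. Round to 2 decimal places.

-4.03

Mean-equated: 56 + (38.5 − 37.0) = 57.50
Linear-equated: (7.8/9.9)(56 − 37.0) + 38.5 = 53.470
Difference = 53.470 − 57.50 = -4.03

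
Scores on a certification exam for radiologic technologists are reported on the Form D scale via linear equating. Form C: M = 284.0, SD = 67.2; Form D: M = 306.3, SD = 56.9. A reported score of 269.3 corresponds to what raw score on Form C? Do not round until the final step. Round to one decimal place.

Invert y = (SD_Y/SD_X)(x − M_X) + M_Y:
x = (SD_X/SD_Y)(y − M_Y) + M_X = (67.2/56.9)(269.3 − 306.3) + 284.0
x = 1.181019 × -37.000 + 284.0 = 240.3

240.3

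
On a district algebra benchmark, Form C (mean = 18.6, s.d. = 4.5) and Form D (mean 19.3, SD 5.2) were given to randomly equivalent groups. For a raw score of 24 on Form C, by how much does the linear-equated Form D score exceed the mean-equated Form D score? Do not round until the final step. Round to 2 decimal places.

Mean-equated: 24 + (19.3 − 18.6) = 24.70
Linear-equated: (5.2/4.5)(24 − 18.6) + 19.3 = 25.540
Difference = 25.540 − 24.70 = 0.84

0.84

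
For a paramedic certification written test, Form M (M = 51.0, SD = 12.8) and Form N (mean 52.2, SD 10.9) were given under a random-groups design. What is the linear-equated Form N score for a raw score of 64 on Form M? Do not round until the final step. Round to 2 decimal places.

63.27

Linear equating: y = (SD_Y/SD_X)(x − M_X) + M_Y
y = (10.9/12.8)(64 − 51.0) + 52.2
y = 0.851562 × 13.0 + 52.2 = 11.0703 + 52.2 = 63.27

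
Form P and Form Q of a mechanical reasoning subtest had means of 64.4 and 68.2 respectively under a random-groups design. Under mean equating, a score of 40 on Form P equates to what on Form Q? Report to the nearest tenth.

43.8

Mean equating: y = x + (M_Y − M_X) = 40 + (68.2 − 64.4) = 43.8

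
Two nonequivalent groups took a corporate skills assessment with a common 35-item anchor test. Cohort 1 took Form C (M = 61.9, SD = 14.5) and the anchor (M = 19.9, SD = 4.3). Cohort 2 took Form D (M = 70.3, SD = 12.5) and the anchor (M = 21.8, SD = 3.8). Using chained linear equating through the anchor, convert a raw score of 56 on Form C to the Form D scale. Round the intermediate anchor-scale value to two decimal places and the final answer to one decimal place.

58.3

Form C → anchor (Cohort 1): v = (4.3/14.5)(56 − 61.9) + 19.9 = 18.15
anchor → Form D (Cohort 2): y = (12.5/3.8)(18.15 − 21.8) + 70.3 = 58.3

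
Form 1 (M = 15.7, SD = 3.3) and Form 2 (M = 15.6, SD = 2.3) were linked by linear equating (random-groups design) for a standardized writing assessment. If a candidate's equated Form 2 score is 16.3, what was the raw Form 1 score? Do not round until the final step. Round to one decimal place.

16.7

Invert y = (SD_Y/SD_X)(x − M_X) + M_Y:
x = (SD_X/SD_Y)(y − M_Y) + M_X = (3.3/2.3)(16.3 − 15.6) + 15.7
x = 1.434783 × 0.700 + 15.7 = 16.7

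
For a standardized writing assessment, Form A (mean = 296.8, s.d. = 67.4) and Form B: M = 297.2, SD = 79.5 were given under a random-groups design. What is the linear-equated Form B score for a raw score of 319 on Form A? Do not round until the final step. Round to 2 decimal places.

Linear equating: y = (SD_Y/SD_X)(x − M_X) + M_Y
y = (79.5/67.4)(319 − 296.8) + 297.2
y = 1.179525 × 22.2 + 297.2 = 26.1855 + 297.2 = 323.39

323.39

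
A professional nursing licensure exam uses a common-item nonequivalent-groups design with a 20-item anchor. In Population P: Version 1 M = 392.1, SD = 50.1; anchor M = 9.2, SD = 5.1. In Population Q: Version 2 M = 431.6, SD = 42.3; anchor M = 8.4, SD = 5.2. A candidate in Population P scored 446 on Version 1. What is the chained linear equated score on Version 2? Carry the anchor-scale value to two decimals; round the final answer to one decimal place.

482.8

Version 1 → anchor (Population P): v = (5.1/50.1)(446 − 392.1) + 9.2 = 14.69
anchor → Version 2 (Population Q): y = (42.3/5.2)(14.69 − 8.4) + 431.6 = 482.8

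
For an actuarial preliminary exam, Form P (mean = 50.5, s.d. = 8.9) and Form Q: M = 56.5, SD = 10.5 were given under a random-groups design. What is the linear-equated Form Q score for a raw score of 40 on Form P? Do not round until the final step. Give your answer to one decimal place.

44.1

Linear equating: y = (SD_Y/SD_X)(x − M_X) + M_Y
y = (10.5/8.9)(40 − 50.5) + 56.5
y = 1.179775 × -10.5 + 56.5 = -12.3876 + 56.5 = 44.1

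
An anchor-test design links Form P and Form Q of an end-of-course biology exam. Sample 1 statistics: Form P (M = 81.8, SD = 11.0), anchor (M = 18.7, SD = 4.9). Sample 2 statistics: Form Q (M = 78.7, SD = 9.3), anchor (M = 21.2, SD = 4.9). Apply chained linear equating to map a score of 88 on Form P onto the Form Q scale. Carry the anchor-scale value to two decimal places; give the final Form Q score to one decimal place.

79.2

Form P → anchor (Sample 1): v = (4.9/11.0)(88 − 81.8) + 18.7 = 21.46
anchor → Form Q (Sample 2): y = (9.3/4.9)(21.46 − 21.2) + 78.7 = 79.2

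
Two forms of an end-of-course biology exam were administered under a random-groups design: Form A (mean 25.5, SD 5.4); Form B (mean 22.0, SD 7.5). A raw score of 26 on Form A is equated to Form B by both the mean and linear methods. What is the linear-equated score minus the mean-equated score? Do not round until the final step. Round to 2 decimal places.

Mean-equated: 26 + (22.0 − 25.5) = 22.50
Linear-equated: (7.5/5.4)(26 − 25.5) + 22.0 = 22.694
Difference = 22.694 − 22.50 = 0.19

0.19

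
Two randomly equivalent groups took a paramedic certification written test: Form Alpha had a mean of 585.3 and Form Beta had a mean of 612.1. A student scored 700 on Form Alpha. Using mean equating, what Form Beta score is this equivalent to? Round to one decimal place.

Mean equating: y = x + (M_Y − M_X) = 700 + (612.1 − 585.3) = 726.8

726.8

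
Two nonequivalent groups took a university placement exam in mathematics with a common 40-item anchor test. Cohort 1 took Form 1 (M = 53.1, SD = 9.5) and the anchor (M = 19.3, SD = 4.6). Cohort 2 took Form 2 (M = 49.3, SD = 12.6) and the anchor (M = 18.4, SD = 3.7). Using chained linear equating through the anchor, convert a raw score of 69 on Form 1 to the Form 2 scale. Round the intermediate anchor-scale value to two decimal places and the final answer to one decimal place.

78.6

Form 1 → anchor (Cohort 1): v = (4.6/9.5)(69 − 53.1) + 19.3 = 27.00
anchor → Form 2 (Cohort 2): y = (12.6/3.7)(27.00 − 18.4) + 49.3 = 78.6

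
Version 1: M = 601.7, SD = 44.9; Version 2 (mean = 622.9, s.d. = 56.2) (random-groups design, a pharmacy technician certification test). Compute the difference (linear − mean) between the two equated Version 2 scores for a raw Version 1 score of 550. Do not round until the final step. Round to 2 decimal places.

-13.01

Mean-equated: 550 + (622.9 − 601.7) = 571.20
Linear-equated: (56.2/44.9)(550 − 601.7) + 622.9 = 558.189
Difference = 558.189 − 571.20 = -13.01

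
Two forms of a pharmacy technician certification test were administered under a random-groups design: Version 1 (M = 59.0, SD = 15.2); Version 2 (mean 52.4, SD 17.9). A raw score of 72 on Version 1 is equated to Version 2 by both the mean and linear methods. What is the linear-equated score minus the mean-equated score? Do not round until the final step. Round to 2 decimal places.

Mean-equated: 72 + (52.4 − 59.0) = 65.40
Linear-equated: (17.9/15.2)(72 − 59.0) + 52.4 = 67.709
Difference = 67.709 − 65.40 = 2.31

2.31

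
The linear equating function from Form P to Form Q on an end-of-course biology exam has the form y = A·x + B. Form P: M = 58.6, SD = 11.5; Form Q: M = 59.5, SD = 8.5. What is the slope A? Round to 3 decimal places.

A = SD_Y / SD_X = 8.5 / 11.5 = 0.739

0.739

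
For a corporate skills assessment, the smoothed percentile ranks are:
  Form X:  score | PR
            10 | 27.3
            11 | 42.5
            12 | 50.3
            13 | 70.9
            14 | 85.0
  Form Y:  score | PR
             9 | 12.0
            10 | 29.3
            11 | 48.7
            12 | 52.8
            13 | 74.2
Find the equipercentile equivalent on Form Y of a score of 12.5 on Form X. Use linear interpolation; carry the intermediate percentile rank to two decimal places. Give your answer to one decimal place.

12.4

PR of 12.5 on Form X: 50.3 + (12.5 − 12)/(13 − 12) × (70.9 − 50.3) = 60.60
On Form Y, PR 60.60 falls between score 12 (PR 52.8) and 13 (PR 74.2).
Interpolate: 12 + (60.60 − 52.8)/(74.2 − 52.8) × (13 − 12) = 12.4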